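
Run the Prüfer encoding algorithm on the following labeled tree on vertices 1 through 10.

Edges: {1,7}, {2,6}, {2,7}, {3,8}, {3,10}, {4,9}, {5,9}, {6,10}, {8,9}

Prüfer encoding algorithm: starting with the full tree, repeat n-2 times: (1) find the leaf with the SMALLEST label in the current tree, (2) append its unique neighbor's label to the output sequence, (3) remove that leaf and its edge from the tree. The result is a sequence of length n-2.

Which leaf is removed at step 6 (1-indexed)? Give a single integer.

Step 1: current leaves = {1,4,5}. Remove leaf 1 (neighbor: 7).
Step 2: current leaves = {4,5,7}. Remove leaf 4 (neighbor: 9).
Step 3: current leaves = {5,7}. Remove leaf 5 (neighbor: 9).
Step 4: current leaves = {7,9}. Remove leaf 7 (neighbor: 2).
Step 5: current leaves = {2,9}. Remove leaf 2 (neighbor: 6).
Step 6: current leaves = {6,9}. Remove leaf 6 (neighbor: 10).

Answer: 6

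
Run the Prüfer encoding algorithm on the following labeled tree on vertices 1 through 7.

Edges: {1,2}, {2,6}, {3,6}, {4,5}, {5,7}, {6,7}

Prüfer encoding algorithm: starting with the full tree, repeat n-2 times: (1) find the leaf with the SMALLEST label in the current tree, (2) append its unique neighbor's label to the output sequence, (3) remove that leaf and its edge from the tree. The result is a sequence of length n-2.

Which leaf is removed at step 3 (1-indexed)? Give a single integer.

Answer: 3

Derivation:
Step 1: current leaves = {1,3,4}. Remove leaf 1 (neighbor: 2).
Step 2: current leaves = {2,3,4}. Remove leaf 2 (neighbor: 6).
Step 3: current leaves = {3,4}. Remove leaf 3 (neighbor: 6).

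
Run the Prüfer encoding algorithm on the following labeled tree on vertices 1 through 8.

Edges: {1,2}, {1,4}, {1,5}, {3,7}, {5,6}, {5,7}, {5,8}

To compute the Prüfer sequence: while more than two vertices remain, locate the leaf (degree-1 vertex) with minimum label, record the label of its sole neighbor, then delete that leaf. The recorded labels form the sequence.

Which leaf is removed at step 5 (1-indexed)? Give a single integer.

Answer: 6

Derivation:
Step 1: current leaves = {2,3,4,6,8}. Remove leaf 2 (neighbor: 1).
Step 2: current leaves = {3,4,6,8}. Remove leaf 3 (neighbor: 7).
Step 3: current leaves = {4,6,7,8}. Remove leaf 4 (neighbor: 1).
Step 4: current leaves = {1,6,7,8}. Remove leaf 1 (neighbor: 5).
Step 5: current leaves = {6,7,8}. Remove leaf 6 (neighbor: 5).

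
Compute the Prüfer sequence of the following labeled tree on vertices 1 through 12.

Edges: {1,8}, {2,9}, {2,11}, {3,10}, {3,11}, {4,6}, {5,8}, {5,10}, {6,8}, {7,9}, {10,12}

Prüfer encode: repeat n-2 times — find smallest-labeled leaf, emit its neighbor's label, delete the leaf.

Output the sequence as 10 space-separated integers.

Answer: 8 6 8 9 5 10 2 11 3 10

Derivation:
Step 1: leaves = {1,4,7,12}. Remove smallest leaf 1, emit neighbor 8.
Step 2: leaves = {4,7,12}. Remove smallest leaf 4, emit neighbor 6.
Step 3: leaves = {6,7,12}. Remove smallest leaf 6, emit neighbor 8.
Step 4: leaves = {7,8,12}. Remove smallest leaf 7, emit neighbor 9.
Step 5: leaves = {8,9,12}. Remove smallest leaf 8, emit neighbor 5.
Step 6: leaves = {5,9,12}. Remove smallest leaf 5, emit neighbor 10.
Step 7: leaves = {9,12}. Remove smallest leaf 9, emit neighbor 2.
Step 8: leaves = {2,12}. Remove smallest leaf 2, emit neighbor 11.
Step 9: leaves = {11,12}. Remove smallest leaf 11, emit neighbor 3.
Step 10: leaves = {3,12}. Remove smallest leaf 3, emit neighbor 10.
Done: 2 vertices remain (10, 12). Sequence = [8 6 8 9 5 10 2 11 3 10]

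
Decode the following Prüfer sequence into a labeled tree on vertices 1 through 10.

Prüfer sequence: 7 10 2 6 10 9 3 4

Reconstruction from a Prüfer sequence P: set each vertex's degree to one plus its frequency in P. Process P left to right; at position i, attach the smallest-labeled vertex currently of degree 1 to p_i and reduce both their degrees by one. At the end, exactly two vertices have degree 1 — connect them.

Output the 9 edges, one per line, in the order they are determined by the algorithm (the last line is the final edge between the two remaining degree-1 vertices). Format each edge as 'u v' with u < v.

Initial degrees: {1:1, 2:2, 3:2, 4:2, 5:1, 6:2, 7:2, 8:1, 9:2, 10:3}
Step 1: smallest deg-1 vertex = 1, p_1 = 7. Add edge {1,7}. Now deg[1]=0, deg[7]=1.
Step 2: smallest deg-1 vertex = 5, p_2 = 10. Add edge {5,10}. Now deg[5]=0, deg[10]=2.
Step 3: smallest deg-1 vertex = 7, p_3 = 2. Add edge {2,7}. Now deg[7]=0, deg[2]=1.
Step 4: smallest deg-1 vertex = 2, p_4 = 6. Add edge {2,6}. Now deg[2]=0, deg[6]=1.
Step 5: smallest deg-1 vertex = 6, p_5 = 10. Add edge {6,10}. Now deg[6]=0, deg[10]=1.
Step 6: smallest deg-1 vertex = 8, p_6 = 9. Add edge {8,9}. Now deg[8]=0, deg[9]=1.
Step 7: smallest deg-1 vertex = 9, p_7 = 3. Add edge {3,9}. Now deg[9]=0, deg[3]=1.
Step 8: smallest deg-1 vertex = 3, p_8 = 4. Add edge {3,4}. Now deg[3]=0, deg[4]=1.
Final: two remaining deg-1 vertices are 4, 10. Add edge {4,10}.

Answer: 1 7
5 10
2 7
2 6
6 10
8 9
3 9
3 4
4 10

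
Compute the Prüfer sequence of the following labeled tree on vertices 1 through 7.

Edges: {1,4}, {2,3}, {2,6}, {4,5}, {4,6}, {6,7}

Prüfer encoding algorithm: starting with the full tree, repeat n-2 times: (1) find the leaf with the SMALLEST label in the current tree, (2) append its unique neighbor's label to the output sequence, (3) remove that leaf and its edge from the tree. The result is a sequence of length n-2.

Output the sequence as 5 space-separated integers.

Step 1: leaves = {1,3,5,7}. Remove smallest leaf 1, emit neighbor 4.
Step 2: leaves = {3,5,7}. Remove smallest leaf 3, emit neighbor 2.
Step 3: leaves = {2,5,7}. Remove smallest leaf 2, emit neighbor 6.
Step 4: leaves = {5,7}. Remove smallest leaf 5, emit neighbor 4.
Step 5: leaves = {4,7}. Remove smallest leaf 4, emit neighbor 6.
Done: 2 vertices remain (6, 7). Sequence = [4 2 6 4 6]

Answer: 4 2 6 4 6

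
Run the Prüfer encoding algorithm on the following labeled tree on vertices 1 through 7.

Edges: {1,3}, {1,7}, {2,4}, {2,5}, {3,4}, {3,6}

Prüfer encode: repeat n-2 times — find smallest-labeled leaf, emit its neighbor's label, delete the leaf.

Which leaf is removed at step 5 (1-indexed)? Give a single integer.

Step 1: current leaves = {5,6,7}. Remove leaf 5 (neighbor: 2).
Step 2: current leaves = {2,6,7}. Remove leaf 2 (neighbor: 4).
Step 3: current leaves = {4,6,7}. Remove leaf 4 (neighbor: 3).
Step 4: current leaves = {6,7}. Remove leaf 6 (neighbor: 3).
Step 5: current leaves = {3,7}. Remove leaf 3 (neighbor: 1).

Answer: 3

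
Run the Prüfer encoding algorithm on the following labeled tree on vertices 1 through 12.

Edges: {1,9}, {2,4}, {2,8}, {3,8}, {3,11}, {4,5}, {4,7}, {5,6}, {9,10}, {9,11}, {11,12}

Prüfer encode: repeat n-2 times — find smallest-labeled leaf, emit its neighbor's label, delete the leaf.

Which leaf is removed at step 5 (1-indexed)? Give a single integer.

Answer: 4

Derivation:
Step 1: current leaves = {1,6,7,10,12}. Remove leaf 1 (neighbor: 9).
Step 2: current leaves = {6,7,10,12}. Remove leaf 6 (neighbor: 5).
Step 3: current leaves = {5,7,10,12}. Remove leaf 5 (neighbor: 4).
Step 4: current leaves = {7,10,12}. Remove leaf 7 (neighbor: 4).
Step 5: current leaves = {4,10,12}. Remove leaf 4 (neighbor: 2).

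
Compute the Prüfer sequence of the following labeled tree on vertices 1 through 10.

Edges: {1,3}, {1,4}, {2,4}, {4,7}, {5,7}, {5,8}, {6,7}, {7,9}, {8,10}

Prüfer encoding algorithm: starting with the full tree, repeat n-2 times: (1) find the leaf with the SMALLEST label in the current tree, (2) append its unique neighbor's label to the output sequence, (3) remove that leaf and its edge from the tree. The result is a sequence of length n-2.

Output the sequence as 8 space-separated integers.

Answer: 4 1 4 7 7 7 5 8

Derivation:
Step 1: leaves = {2,3,6,9,10}. Remove smallest leaf 2, emit neighbor 4.
Step 2: leaves = {3,6,9,10}. Remove smallest leaf 3, emit neighbor 1.
Step 3: leaves = {1,6,9,10}. Remove smallest leaf 1, emit neighbor 4.
Step 4: leaves = {4,6,9,10}. Remove smallest leaf 4, emit neighbor 7.
Step 5: leaves = {6,9,10}. Remove smallest leaf 6, emit neighbor 7.
Step 6: leaves = {9,10}. Remove smallest leaf 9, emit neighbor 7.
Step 7: leaves = {7,10}. Remove smallest leaf 7, emit neighbor 5.
Step 8: leaves = {5,10}. Remove smallest leaf 5, emit neighbor 8.
Done: 2 vertices remain (8, 10). Sequence = [4 1 4 7 7 7 5 8]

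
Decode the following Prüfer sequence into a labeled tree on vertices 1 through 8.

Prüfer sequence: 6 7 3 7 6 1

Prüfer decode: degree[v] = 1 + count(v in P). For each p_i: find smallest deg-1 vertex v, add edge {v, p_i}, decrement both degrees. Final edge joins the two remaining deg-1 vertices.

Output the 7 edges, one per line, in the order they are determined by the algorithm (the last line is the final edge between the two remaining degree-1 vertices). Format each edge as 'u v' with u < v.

Initial degrees: {1:2, 2:1, 3:2, 4:1, 5:1, 6:3, 7:3, 8:1}
Step 1: smallest deg-1 vertex = 2, p_1 = 6. Add edge {2,6}. Now deg[2]=0, deg[6]=2.
Step 2: smallest deg-1 vertex = 4, p_2 = 7. Add edge {4,7}. Now deg[4]=0, deg[7]=2.
Step 3: smallest deg-1 vertex = 5, p_3 = 3. Add edge {3,5}. Now deg[5]=0, deg[3]=1.
Step 4: smallest deg-1 vertex = 3, p_4 = 7. Add edge {3,7}. Now deg[3]=0, deg[7]=1.
Step 5: smallest deg-1 vertex = 7, p_5 = 6. Add edge {6,7}. Now deg[7]=0, deg[6]=1.
Step 6: smallest deg-1 vertex = 6, p_6 = 1. Add edge {1,6}. Now deg[6]=0, deg[1]=1.
Final: two remaining deg-1 vertices are 1, 8. Add edge {1,8}.

Answer: 2 6
4 7
3 5
3 7
6 7
1 6
1 8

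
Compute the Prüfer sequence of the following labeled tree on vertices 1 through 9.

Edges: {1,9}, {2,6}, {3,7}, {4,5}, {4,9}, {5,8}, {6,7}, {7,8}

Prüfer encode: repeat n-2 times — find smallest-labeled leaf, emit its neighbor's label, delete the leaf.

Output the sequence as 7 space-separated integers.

Step 1: leaves = {1,2,3}. Remove smallest leaf 1, emit neighbor 9.
Step 2: leaves = {2,3,9}. Remove smallest leaf 2, emit neighbor 6.
Step 3: leaves = {3,6,9}. Remove smallest leaf 3, emit neighbor 7.
Step 4: leaves = {6,9}. Remove smallest leaf 6, emit neighbor 7.
Step 5: leaves = {7,9}. Remove smallest leaf 7, emit neighbor 8.
Step 6: leaves = {8,9}. Remove smallest leaf 8, emit neighbor 5.
Step 7: leaves = {5,9}. Remove smallest leaf 5, emit neighbor 4.
Done: 2 vertices remain (4, 9). Sequence = [9 6 7 7 8 5 4]

Answer: 9 6 7 7 8 5 4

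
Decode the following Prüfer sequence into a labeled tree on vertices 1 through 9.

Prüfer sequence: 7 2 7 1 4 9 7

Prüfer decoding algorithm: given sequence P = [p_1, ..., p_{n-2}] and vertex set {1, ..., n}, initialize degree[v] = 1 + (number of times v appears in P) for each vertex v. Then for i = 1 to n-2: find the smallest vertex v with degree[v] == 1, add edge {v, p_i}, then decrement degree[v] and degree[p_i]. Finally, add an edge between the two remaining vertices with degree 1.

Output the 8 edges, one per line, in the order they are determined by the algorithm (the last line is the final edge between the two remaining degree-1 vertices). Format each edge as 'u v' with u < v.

Initial degrees: {1:2, 2:2, 3:1, 4:2, 5:1, 6:1, 7:4, 8:1, 9:2}
Step 1: smallest deg-1 vertex = 3, p_1 = 7. Add edge {3,7}. Now deg[3]=0, deg[7]=3.
Step 2: smallest deg-1 vertex = 5, p_2 = 2. Add edge {2,5}. Now deg[5]=0, deg[2]=1.
Step 3: smallest deg-1 vertex = 2, p_3 = 7. Add edge {2,7}. Now deg[2]=0, deg[7]=2.
Step 4: smallest deg-1 vertex = 6, p_4 = 1. Add edge {1,6}. Now deg[6]=0, deg[1]=1.
Step 5: smallest deg-1 vertex = 1, p_5 = 4. Add edge {1,4}. Now deg[1]=0, deg[4]=1.
Step 6: smallest deg-1 vertex = 4, p_6 = 9. Add edge {4,9}. Now deg[4]=0, deg[9]=1.
Step 7: smallest deg-1 vertex = 8, p_7 = 7. Add edge {7,8}. Now deg[8]=0, deg[7]=1.
Final: two remaining deg-1 vertices are 7, 9. Add edge {7,9}.

Answer: 3 7
2 5
2 7
1 6
1 4
4 9
7 8
7 9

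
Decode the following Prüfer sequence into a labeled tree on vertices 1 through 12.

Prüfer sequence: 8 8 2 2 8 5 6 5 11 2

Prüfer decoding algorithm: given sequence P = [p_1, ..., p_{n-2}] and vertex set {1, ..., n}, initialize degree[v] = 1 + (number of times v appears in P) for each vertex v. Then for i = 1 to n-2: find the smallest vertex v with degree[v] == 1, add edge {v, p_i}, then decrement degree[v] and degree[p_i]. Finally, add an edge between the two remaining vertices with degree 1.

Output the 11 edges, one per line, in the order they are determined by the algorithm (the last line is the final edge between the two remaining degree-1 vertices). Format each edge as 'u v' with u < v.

Answer: 1 8
3 8
2 4
2 7
8 9
5 8
6 10
5 6
5 11
2 11
2 12

Derivation:
Initial degrees: {1:1, 2:4, 3:1, 4:1, 5:3, 6:2, 7:1, 8:4, 9:1, 10:1, 11:2, 12:1}
Step 1: smallest deg-1 vertex = 1, p_1 = 8. Add edge {1,8}. Now deg[1]=0, deg[8]=3.
Step 2: smallest deg-1 vertex = 3, p_2 = 8. Add edge {3,8}. Now deg[3]=0, deg[8]=2.
Step 3: smallest deg-1 vertex = 4, p_3 = 2. Add edge {2,4}. Now deg[4]=0, deg[2]=3.
Step 4: smallest deg-1 vertex = 7, p_4 = 2. Add edge {2,7}. Now deg[7]=0, deg[2]=2.
Step 5: smallest deg-1 vertex = 9, p_5 = 8. Add edge {8,9}. Now deg[9]=0, deg[8]=1.
Step 6: smallest deg-1 vertex = 8, p_6 = 5. Add edge {5,8}. Now deg[8]=0, deg[5]=2.
Step 7: smallest deg-1 vertex = 10, p_7 = 6. Add edge {6,10}. Now deg[10]=0, deg[6]=1.
Step 8: smallest deg-1 vertex = 6, p_8 = 5. Add edge {5,6}. Now deg[6]=0, deg[5]=1.
Step 9: smallest deg-1 vertex = 5, p_9 = 11. Add edge {5,11}. Now deg[5]=0, deg[11]=1.
Step 10: smallest deg-1 vertex = 11, p_10 = 2. Add edge {2,11}. Now deg[11]=0, deg[2]=1.
Final: two remaining deg-1 vertices are 2, 12. Add edge {2,12}.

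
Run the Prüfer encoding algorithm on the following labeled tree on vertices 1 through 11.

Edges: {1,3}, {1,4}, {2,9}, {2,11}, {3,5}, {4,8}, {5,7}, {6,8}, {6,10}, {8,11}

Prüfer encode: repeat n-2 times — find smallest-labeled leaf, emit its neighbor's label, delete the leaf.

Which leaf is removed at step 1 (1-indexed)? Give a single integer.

Answer: 7

Derivation:
Step 1: current leaves = {7,9,10}. Remove leaf 7 (neighbor: 5).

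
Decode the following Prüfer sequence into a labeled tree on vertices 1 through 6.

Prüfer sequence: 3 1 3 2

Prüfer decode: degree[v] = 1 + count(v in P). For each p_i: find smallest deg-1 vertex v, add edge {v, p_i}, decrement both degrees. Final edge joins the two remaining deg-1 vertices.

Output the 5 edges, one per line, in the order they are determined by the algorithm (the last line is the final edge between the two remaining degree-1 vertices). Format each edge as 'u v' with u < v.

Initial degrees: {1:2, 2:2, 3:3, 4:1, 5:1, 6:1}
Step 1: smallest deg-1 vertex = 4, p_1 = 3. Add edge {3,4}. Now deg[4]=0, deg[3]=2.
Step 2: smallest deg-1 vertex = 5, p_2 = 1. Add edge {1,5}. Now deg[5]=0, deg[1]=1.
Step 3: smallest deg-1 vertex = 1, p_3 = 3. Add edge {1,3}. Now deg[1]=0, deg[3]=1.
Step 4: smallest deg-1 vertex = 3, p_4 = 2. Add edge {2,3}. Now deg[3]=0, deg[2]=1.
Final: two remaining deg-1 vertices are 2, 6. Add edge {2,6}.

Answer: 3 4
1 5
1 3
2 3
2 6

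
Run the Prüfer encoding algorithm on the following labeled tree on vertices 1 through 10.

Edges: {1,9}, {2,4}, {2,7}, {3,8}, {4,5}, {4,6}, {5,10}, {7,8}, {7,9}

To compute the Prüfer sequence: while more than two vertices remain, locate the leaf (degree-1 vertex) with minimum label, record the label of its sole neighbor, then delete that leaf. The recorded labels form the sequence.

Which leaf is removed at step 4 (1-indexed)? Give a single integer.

Answer: 8

Derivation:
Step 1: current leaves = {1,3,6,10}. Remove leaf 1 (neighbor: 9).
Step 2: current leaves = {3,6,9,10}. Remove leaf 3 (neighbor: 8).
Step 3: current leaves = {6,8,9,10}. Remove leaf 6 (neighbor: 4).
Step 4: current leaves = {8,9,10}. Remove leaf 8 (neighbor: 7).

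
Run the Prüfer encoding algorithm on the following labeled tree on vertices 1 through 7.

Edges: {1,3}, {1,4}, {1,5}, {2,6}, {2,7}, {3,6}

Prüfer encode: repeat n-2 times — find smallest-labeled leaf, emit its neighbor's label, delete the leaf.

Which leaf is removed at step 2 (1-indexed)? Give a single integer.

Step 1: current leaves = {4,5,7}. Remove leaf 4 (neighbor: 1).
Step 2: current leaves = {5,7}. Remove leaf 5 (neighbor: 1).

Answer: 5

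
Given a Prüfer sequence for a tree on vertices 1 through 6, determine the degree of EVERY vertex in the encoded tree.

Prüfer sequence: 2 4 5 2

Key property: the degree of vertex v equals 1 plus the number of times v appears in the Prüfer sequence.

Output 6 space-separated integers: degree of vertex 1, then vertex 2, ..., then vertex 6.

p_1 = 2: count[2] becomes 1
p_2 = 4: count[4] becomes 1
p_3 = 5: count[5] becomes 1
p_4 = 2: count[2] becomes 2
Degrees (1 + count): deg[1]=1+0=1, deg[2]=1+2=3, deg[3]=1+0=1, deg[4]=1+1=2, deg[5]=1+1=2, deg[6]=1+0=1

Answer: 1 3 1 2 2 1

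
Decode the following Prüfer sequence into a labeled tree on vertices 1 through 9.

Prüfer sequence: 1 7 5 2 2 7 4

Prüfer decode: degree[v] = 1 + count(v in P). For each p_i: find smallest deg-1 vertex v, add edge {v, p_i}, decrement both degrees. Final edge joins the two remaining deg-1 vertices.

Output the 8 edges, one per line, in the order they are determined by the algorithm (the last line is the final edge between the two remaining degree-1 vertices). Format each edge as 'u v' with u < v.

Initial degrees: {1:2, 2:3, 3:1, 4:2, 5:2, 6:1, 7:3, 8:1, 9:1}
Step 1: smallest deg-1 vertex = 3, p_1 = 1. Add edge {1,3}. Now deg[3]=0, deg[1]=1.
Step 2: smallest deg-1 vertex = 1, p_2 = 7. Add edge {1,7}. Now deg[1]=0, deg[7]=2.
Step 3: smallest deg-1 vertex = 6, p_3 = 5. Add edge {5,6}. Now deg[6]=0, deg[5]=1.
Step 4: smallest deg-1 vertex = 5, p_4 = 2. Add edge {2,5}. Now deg[5]=0, deg[2]=2.
Step 5: smallest deg-1 vertex = 8, p_5 = 2. Add edge {2,8}. Now deg[8]=0, deg[2]=1.
Step 6: smallest deg-1 vertex = 2, p_6 = 7. Add edge {2,7}. Now deg[2]=0, deg[7]=1.
Step 7: smallest deg-1 vertex = 7, p_7 = 4. Add edge {4,7}. Now deg[7]=0, deg[4]=1.
Final: two remaining deg-1 vertices are 4, 9. Add edge {4,9}.

Answer: 1 3
1 7
5 6
2 5
2 8
2 7
4 7
4 9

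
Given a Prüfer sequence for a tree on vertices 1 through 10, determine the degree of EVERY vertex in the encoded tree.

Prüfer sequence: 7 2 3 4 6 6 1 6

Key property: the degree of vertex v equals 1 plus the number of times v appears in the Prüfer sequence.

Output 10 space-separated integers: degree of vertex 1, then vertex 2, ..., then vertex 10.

Answer: 2 2 2 2 1 4 2 1 1 1

Derivation:
p_1 = 7: count[7] becomes 1
p_2 = 2: count[2] becomes 1
p_3 = 3: count[3] becomes 1
p_4 = 4: count[4] becomes 1
p_5 = 6: count[6] becomes 1
p_6 = 6: count[6] becomes 2
p_7 = 1: count[1] becomes 1
p_8 = 6: count[6] becomes 3
Degrees (1 + count): deg[1]=1+1=2, deg[2]=1+1=2, deg[3]=1+1=2, deg[4]=1+1=2, deg[5]=1+0=1, deg[6]=1+3=4, deg[7]=1+1=2, deg[8]=1+0=1, deg[9]=1+0=1, deg[10]=1+0=1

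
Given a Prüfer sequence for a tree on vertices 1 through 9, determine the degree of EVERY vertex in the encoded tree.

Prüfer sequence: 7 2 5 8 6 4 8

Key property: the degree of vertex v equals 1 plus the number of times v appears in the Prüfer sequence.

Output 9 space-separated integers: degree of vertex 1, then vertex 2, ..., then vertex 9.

Answer: 1 2 1 2 2 2 2 3 1

Derivation:
p_1 = 7: count[7] becomes 1
p_2 = 2: count[2] becomes 1
p_3 = 5: count[5] becomes 1
p_4 = 8: count[8] becomes 1
p_5 = 6: count[6] becomes 1
p_6 = 4: count[4] becomes 1
p_7 = 8: count[8] becomes 2
Degrees (1 + count): deg[1]=1+0=1, deg[2]=1+1=2, deg[3]=1+0=1, deg[4]=1+1=2, deg[5]=1+1=2, deg[6]=1+1=2, deg[7]=1+1=2, deg[8]=1+2=3, deg[9]=1+0=1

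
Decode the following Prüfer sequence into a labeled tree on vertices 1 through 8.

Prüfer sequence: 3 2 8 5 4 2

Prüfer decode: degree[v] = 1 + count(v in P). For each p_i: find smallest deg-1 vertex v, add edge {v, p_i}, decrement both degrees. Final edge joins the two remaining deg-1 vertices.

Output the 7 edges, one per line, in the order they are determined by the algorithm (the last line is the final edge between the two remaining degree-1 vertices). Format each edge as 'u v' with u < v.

Initial degrees: {1:1, 2:3, 3:2, 4:2, 5:2, 6:1, 7:1, 8:2}
Step 1: smallest deg-1 vertex = 1, p_1 = 3. Add edge {1,3}. Now deg[1]=0, deg[3]=1.
Step 2: smallest deg-1 vertex = 3, p_2 = 2. Add edge {2,3}. Now deg[3]=0, deg[2]=2.
Step 3: smallest deg-1 vertex = 6, p_3 = 8. Add edge {6,8}. Now deg[6]=0, deg[8]=1.
Step 4: smallest deg-1 vertex = 7, p_4 = 5. Add edge {5,7}. Now deg[7]=0, deg[5]=1.
Step 5: smallest deg-1 vertex = 5, p_5 = 4. Add edge {4,5}. Now deg[5]=0, deg[4]=1.
Step 6: smallest deg-1 vertex = 4, p_6 = 2. Add edge {2,4}. Now deg[4]=0, deg[2]=1.
Final: two remaining deg-1 vertices are 2, 8. Add edge {2,8}.

Answer: 1 3
2 3
6 8
5 7
4 5
2 4
2 8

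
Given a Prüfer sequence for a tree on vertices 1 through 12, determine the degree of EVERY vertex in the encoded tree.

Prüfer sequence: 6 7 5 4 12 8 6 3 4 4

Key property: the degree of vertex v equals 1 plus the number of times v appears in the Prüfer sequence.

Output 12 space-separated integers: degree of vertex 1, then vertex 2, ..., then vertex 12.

p_1 = 6: count[6] becomes 1
p_2 = 7: count[7] becomes 1
p_3 = 5: count[5] becomes 1
p_4 = 4: count[4] becomes 1
p_5 = 12: count[12] becomes 1
p_6 = 8: count[8] becomes 1
p_7 = 6: count[6] becomes 2
p_8 = 3: count[3] becomes 1
p_9 = 4: count[4] becomes 2
p_10 = 4: count[4] becomes 3
Degrees (1 + count): deg[1]=1+0=1, deg[2]=1+0=1, deg[3]=1+1=2, deg[4]=1+3=4, deg[5]=1+1=2, deg[6]=1+2=3, deg[7]=1+1=2, deg[8]=1+1=2, deg[9]=1+0=1, deg[10]=1+0=1, deg[11]=1+0=1, deg[12]=1+1=2

Answer: 1 1 2 4 2 3 2 2 1 1 1 2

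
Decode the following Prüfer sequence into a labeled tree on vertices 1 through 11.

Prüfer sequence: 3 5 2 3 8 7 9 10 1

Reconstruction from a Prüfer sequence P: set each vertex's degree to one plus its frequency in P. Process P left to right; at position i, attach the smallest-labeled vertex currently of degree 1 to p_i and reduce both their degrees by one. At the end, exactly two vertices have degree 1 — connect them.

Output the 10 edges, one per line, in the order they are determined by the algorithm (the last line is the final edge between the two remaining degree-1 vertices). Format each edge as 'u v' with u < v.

Answer: 3 4
5 6
2 5
2 3
3 8
7 8
7 9
9 10
1 10
1 11

Derivation:
Initial degrees: {1:2, 2:2, 3:3, 4:1, 5:2, 6:1, 7:2, 8:2, 9:2, 10:2, 11:1}
Step 1: smallest deg-1 vertex = 4, p_1 = 3. Add edge {3,4}. Now deg[4]=0, deg[3]=2.
Step 2: smallest deg-1 vertex = 6, p_2 = 5. Add edge {5,6}. Now deg[6]=0, deg[5]=1.
Step 3: smallest deg-1 vertex = 5, p_3 = 2. Add edge {2,5}. Now deg[5]=0, deg[2]=1.
Step 4: smallest deg-1 vertex = 2, p_4 = 3. Add edge {2,3}. Now deg[2]=0, deg[3]=1.
Step 5: smallest deg-1 vertex = 3, p_5 = 8. Add edge {3,8}. Now deg[3]=0, deg[8]=1.
Step 6: smallest deg-1 vertex = 8, p_6 = 7. Add edge {7,8}. Now deg[8]=0, deg[7]=1.
Step 7: smallest deg-1 vertex = 7, p_7 = 9. Add edge {7,9}. Now deg[7]=0, deg[9]=1.
Step 8: smallest deg-1 vertex = 9, p_8 = 10. Add edge {9,10}. Now deg[9]=0, deg[10]=1.
Step 9: smallest deg-1 vertex = 10, p_9 = 1. Add edge {1,10}. Now deg[10]=0, deg[1]=1.
Final: two remaining deg-1 vertices are 1, 11. Add edge {1,11}.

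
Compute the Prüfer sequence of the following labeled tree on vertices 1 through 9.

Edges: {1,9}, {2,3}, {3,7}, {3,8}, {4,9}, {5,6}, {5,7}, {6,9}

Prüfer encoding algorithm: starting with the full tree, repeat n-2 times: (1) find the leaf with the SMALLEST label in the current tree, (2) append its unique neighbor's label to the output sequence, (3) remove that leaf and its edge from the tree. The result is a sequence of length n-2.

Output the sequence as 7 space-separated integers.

Answer: 9 3 9 3 7 5 6

Derivation:
Step 1: leaves = {1,2,4,8}. Remove smallest leaf 1, emit neighbor 9.
Step 2: leaves = {2,4,8}. Remove smallest leaf 2, emit neighbor 3.
Step 3: leaves = {4,8}. Remove smallest leaf 4, emit neighbor 9.
Step 4: leaves = {8,9}. Remove smallest leaf 8, emit neighbor 3.
Step 5: leaves = {3,9}. Remove smallest leaf 3, emit neighbor 7.
Step 6: leaves = {7,9}. Remove smallest leaf 7, emit neighbor 5.
Step 7: leaves = {5,9}. Remove smallest leaf 5, emit neighbor 6.
Done: 2 vertices remain (6, 9). Sequence = [9 3 9 3 7 5 6]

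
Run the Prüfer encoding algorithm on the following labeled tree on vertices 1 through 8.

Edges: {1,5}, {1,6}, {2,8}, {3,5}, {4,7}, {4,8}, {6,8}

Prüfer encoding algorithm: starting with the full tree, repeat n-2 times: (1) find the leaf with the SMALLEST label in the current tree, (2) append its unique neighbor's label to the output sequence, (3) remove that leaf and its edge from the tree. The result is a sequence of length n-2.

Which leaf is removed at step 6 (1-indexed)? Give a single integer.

Step 1: current leaves = {2,3,7}. Remove leaf 2 (neighbor: 8).
Step 2: current leaves = {3,7}. Remove leaf 3 (neighbor: 5).
Step 3: current leaves = {5,7}. Remove leaf 5 (neighbor: 1).
Step 4: current leaves = {1,7}. Remove leaf 1 (neighbor: 6).
Step 5: current leaves = {6,7}. Remove leaf 6 (neighbor: 8).
Step 6: current leaves = {7,8}. Remove leaf 7 (neighbor: 4).

Answer: 7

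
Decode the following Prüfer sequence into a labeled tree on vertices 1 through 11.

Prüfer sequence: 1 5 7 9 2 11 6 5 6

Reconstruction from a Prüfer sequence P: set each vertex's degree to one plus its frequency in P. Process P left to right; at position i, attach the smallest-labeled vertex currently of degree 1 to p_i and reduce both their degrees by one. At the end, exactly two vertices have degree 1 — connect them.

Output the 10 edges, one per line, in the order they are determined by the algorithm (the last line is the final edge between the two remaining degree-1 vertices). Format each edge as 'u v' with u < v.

Initial degrees: {1:2, 2:2, 3:1, 4:1, 5:3, 6:3, 7:2, 8:1, 9:2, 10:1, 11:2}
Step 1: smallest deg-1 vertex = 3, p_1 = 1. Add edge {1,3}. Now deg[3]=0, deg[1]=1.
Step 2: smallest deg-1 vertex = 1, p_2 = 5. Add edge {1,5}. Now deg[1]=0, deg[5]=2.
Step 3: smallest deg-1 vertex = 4, p_3 = 7. Add edge {4,7}. Now deg[4]=0, deg[7]=1.
Step 4: smallest deg-1 vertex = 7, p_4 = 9. Add edge {7,9}. Now deg[7]=0, deg[9]=1.
Step 5: smallest deg-1 vertex = 8, p_5 = 2. Add edge {2,8}. Now deg[8]=0, deg[2]=1.
Step 6: smallest deg-1 vertex = 2, p_6 = 11. Add edge {2,11}. Now deg[2]=0, deg[11]=1.
Step 7: smallest deg-1 vertex = 9, p_7 = 6. Add edge {6,9}. Now deg[9]=0, deg[6]=2.
Step 8: smallest deg-1 vertex = 10, p_8 = 5. Add edge {5,10}. Now deg[10]=0, deg[5]=1.
Step 9: smallest deg-1 vertex = 5, p_9 = 6. Add edge {5,6}. Now deg[5]=0, deg[6]=1.
Final: two remaining deg-1 vertices are 6, 11. Add edge {6,11}.

Answer: 1 3
1 5
4 7
7 9
2 8
2 11
6 9
5 10
5 6
6 11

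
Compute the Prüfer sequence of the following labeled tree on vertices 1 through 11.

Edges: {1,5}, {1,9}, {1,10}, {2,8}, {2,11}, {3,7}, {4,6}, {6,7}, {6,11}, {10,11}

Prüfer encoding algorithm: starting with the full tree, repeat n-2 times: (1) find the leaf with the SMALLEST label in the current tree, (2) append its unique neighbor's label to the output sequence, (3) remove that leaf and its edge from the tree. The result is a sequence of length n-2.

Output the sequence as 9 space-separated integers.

Answer: 7 6 1 6 11 2 11 1 10

Derivation:
Step 1: leaves = {3,4,5,8,9}. Remove smallest leaf 3, emit neighbor 7.
Step 2: leaves = {4,5,7,8,9}. Remove smallest leaf 4, emit neighbor 6.
Step 3: leaves = {5,7,8,9}. Remove smallest leaf 5, emit neighbor 1.
Step 4: leaves = {7,8,9}. Remove smallest leaf 7, emit neighbor 6.
Step 5: leaves = {6,8,9}. Remove smallest leaf 6, emit neighbor 11.
Step 6: leaves = {8,9}. Remove smallest leaf 8, emit neighbor 2.
Step 7: leaves = {2,9}. Remove smallest leaf 2, emit neighbor 11.
Step 8: leaves = {9,11}. Remove smallest leaf 9, emit neighbor 1.
Step 9: leaves = {1,11}. Remove smallest leaf 1, emit neighbor 10.
Done: 2 vertices remain (10, 11). Sequence = [7 6 1 6 11 2 11 1 10]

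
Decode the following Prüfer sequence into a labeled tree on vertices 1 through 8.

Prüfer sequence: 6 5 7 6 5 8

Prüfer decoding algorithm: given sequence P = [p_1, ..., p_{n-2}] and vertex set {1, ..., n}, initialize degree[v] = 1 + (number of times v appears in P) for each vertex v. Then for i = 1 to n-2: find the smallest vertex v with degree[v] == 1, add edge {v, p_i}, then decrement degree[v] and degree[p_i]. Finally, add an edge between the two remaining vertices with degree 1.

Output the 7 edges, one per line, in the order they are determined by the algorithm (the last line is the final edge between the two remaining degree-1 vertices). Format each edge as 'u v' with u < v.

Initial degrees: {1:1, 2:1, 3:1, 4:1, 5:3, 6:3, 7:2, 8:2}
Step 1: smallest deg-1 vertex = 1, p_1 = 6. Add edge {1,6}. Now deg[1]=0, deg[6]=2.
Step 2: smallest deg-1 vertex = 2, p_2 = 5. Add edge {2,5}. Now deg[2]=0, deg[5]=2.
Step 3: smallest deg-1 vertex = 3, p_3 = 7. Add edge {3,7}. Now deg[3]=0, deg[7]=1.
Step 4: smallest deg-1 vertex = 4, p_4 = 6. Add edge {4,6}. Now deg[4]=0, deg[6]=1.
Step 5: smallest deg-1 vertex = 6, p_5 = 5. Add edge {5,6}. Now deg[6]=0, deg[5]=1.
Step 6: smallest deg-1 vertex = 5, p_6 = 8. Add edge {5,8}. Now deg[5]=0, deg[8]=1.
Final: two remaining deg-1 vertices are 7, 8. Add edge {7,8}.

Answer: 1 6
2 5
3 7
4 6
5 6
5 8
7 8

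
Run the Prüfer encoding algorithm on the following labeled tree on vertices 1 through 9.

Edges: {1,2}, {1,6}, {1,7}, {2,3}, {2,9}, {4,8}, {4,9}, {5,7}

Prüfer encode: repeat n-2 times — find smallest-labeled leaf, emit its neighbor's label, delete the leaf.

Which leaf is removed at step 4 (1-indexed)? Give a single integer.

Answer: 7

Derivation:
Step 1: current leaves = {3,5,6,8}. Remove leaf 3 (neighbor: 2).
Step 2: current leaves = {5,6,8}. Remove leaf 5 (neighbor: 7).
Step 3: current leaves = {6,7,8}. Remove leaf 6 (neighbor: 1).
Step 4: current leaves = {7,8}. Remove leaf 7 (neighbor: 1).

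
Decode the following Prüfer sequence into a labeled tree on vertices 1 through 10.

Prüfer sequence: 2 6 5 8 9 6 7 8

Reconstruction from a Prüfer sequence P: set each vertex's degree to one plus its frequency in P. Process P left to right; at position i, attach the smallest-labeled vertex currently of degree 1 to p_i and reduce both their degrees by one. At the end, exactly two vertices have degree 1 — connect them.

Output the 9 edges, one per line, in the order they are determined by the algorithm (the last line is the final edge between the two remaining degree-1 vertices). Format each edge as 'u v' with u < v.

Answer: 1 2
2 6
3 5
4 8
5 9
6 9
6 7
7 8
8 10

Derivation:
Initial degrees: {1:1, 2:2, 3:1, 4:1, 5:2, 6:3, 7:2, 8:3, 9:2, 10:1}
Step 1: smallest deg-1 vertex = 1, p_1 = 2. Add edge {1,2}. Now deg[1]=0, deg[2]=1.
Step 2: smallest deg-1 vertex = 2, p_2 = 6. Add edge {2,6}. Now deg[2]=0, deg[6]=2.
Step 3: smallest deg-1 vertex = 3, p_3 = 5. Add edge {3,5}. Now deg[3]=0, deg[5]=1.
Step 4: smallest deg-1 vertex = 4, p_4 = 8. Add edge {4,8}. Now deg[4]=0, deg[8]=2.
Step 5: smallest deg-1 vertex = 5, p_5 = 9. Add edge {5,9}. Now deg[5]=0, deg[9]=1.
Step 6: smallest deg-1 vertex = 9, p_6 = 6. Add edge {6,9}. Now deg[9]=0, deg[6]=1.
Step 7: smallest deg-1 vertex = 6, p_7 = 7. Add edge {6,7}. Now deg[6]=0, deg[7]=1.
Step 8: smallest deg-1 vertex = 7, p_8 = 8. Add edge {7,8}. Now deg[7]=0, deg[8]=1.
Final: two remaining deg-1 vertices are 8, 10. Add edge {8,10}.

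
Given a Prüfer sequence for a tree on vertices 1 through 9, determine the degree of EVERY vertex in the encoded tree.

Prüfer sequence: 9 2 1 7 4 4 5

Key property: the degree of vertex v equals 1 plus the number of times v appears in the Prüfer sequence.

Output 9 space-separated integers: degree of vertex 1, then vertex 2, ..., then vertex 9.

Answer: 2 2 1 3 2 1 2 1 2

Derivation:
p_1 = 9: count[9] becomes 1
p_2 = 2: count[2] becomes 1
p_3 = 1: count[1] becomes 1
p_4 = 7: count[7] becomes 1
p_5 = 4: count[4] becomes 1
p_6 = 4: count[4] becomes 2
p_7 = 5: count[5] becomes 1
Degrees (1 + count): deg[1]=1+1=2, deg[2]=1+1=2, deg[3]=1+0=1, deg[4]=1+2=3, deg[5]=1+1=2, deg[6]=1+0=1, deg[7]=1+1=2, deg[8]=1+0=1, deg[9]=1+1=2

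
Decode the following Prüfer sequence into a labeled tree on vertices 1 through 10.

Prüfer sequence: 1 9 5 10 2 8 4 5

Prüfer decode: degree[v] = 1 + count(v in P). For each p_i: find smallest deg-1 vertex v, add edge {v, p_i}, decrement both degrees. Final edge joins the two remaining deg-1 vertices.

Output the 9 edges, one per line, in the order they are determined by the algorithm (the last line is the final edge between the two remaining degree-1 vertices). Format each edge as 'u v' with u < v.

Initial degrees: {1:2, 2:2, 3:1, 4:2, 5:3, 6:1, 7:1, 8:2, 9:2, 10:2}
Step 1: smallest deg-1 vertex = 3, p_1 = 1. Add edge {1,3}. Now deg[3]=0, deg[1]=1.
Step 2: smallest deg-1 vertex = 1, p_2 = 9. Add edge {1,9}. Now deg[1]=0, deg[9]=1.
Step 3: smallest deg-1 vertex = 6, p_3 = 5. Add edge {5,6}. Now deg[6]=0, deg[5]=2.
Step 4: smallest deg-1 vertex = 7, p_4 = 10. Add edge {7,10}. Now deg[7]=0, deg[10]=1.
Step 5: smallest deg-1 vertex = 9, p_5 = 2. Add edge {2,9}. Now deg[9]=0, deg[2]=1.
Step 6: smallest deg-1 vertex = 2, p_6 = 8. Add edge {2,8}. Now deg[2]=0, deg[8]=1.
Step 7: smallest deg-1 vertex = 8, p_7 = 4. Add edge {4,8}. Now deg[8]=0, deg[4]=1.
Step 8: smallest deg-1 vertex = 4, p_8 = 5. Add edge {4,5}. Now deg[4]=0, deg[5]=1.
Final: two remaining deg-1 vertices are 5, 10. Add edge {5,10}.

Answer: 1 3
1 9
5 6
7 10
2 9
2 8
4 8
4 5
5 10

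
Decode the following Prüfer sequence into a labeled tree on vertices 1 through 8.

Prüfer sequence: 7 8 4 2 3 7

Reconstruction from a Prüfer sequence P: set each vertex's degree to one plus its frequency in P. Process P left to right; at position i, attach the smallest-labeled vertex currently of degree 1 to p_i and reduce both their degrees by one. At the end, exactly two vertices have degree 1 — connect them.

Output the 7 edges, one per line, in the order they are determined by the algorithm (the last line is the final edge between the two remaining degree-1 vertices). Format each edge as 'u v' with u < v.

Answer: 1 7
5 8
4 6
2 4
2 3
3 7
7 8

Derivation:
Initial degrees: {1:1, 2:2, 3:2, 4:2, 5:1, 6:1, 7:3, 8:2}
Step 1: smallest deg-1 vertex = 1, p_1 = 7. Add edge {1,7}. Now deg[1]=0, deg[7]=2.
Step 2: smallest deg-1 vertex = 5, p_2 = 8. Add edge {5,8}. Now deg[5]=0, deg[8]=1.
Step 3: smallest deg-1 vertex = 6, p_3 = 4. Add edge {4,6}. Now deg[6]=0, deg[4]=1.
Step 4: smallest deg-1 vertex = 4, p_4 = 2. Add edge {2,4}. Now deg[4]=0, deg[2]=1.
Step 5: smallest deg-1 vertex = 2, p_5 = 3. Add edge {2,3}. Now deg[2]=0, deg[3]=1.
Step 6: smallest deg-1 vertex = 3, p_6 = 7. Add edge {3,7}. Now deg[3]=0, deg[7]=1.
Final: two remaining deg-1 vertices are 7, 8. Add edge {7,8}.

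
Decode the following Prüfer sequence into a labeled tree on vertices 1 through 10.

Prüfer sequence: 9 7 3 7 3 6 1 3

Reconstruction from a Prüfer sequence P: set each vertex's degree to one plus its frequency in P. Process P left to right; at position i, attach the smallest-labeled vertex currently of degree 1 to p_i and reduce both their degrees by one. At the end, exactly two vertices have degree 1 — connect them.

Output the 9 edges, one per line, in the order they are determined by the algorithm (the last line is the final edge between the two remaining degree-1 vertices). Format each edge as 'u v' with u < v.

Answer: 2 9
4 7
3 5
7 8
3 7
6 9
1 6
1 3
3 10

Derivation:
Initial degrees: {1:2, 2:1, 3:4, 4:1, 5:1, 6:2, 7:3, 8:1, 9:2, 10:1}
Step 1: smallest deg-1 vertex = 2, p_1 = 9. Add edge {2,9}. Now deg[2]=0, deg[9]=1.
Step 2: smallest deg-1 vertex = 4, p_2 = 7. Add edge {4,7}. Now deg[4]=0, deg[7]=2.
Step 3: smallest deg-1 vertex = 5, p_3 = 3. Add edge {3,5}. Now deg[5]=0, deg[3]=3.
Step 4: smallest deg-1 vertex = 8, p_4 = 7. Add edge {7,8}. Now deg[8]=0, deg[7]=1.
Step 5: smallest deg-1 vertex = 7, p_5 = 3. Add edge {3,7}. Now deg[7]=0, deg[3]=2.
Step 6: smallest deg-1 vertex = 9, p_6 = 6. Add edge {6,9}. Now deg[9]=0, deg[6]=1.
Step 7: smallest deg-1 vertex = 6, p_7 = 1. Add edge {1,6}. Now deg[6]=0, deg[1]=1.
Step 8: smallest deg-1 vertex = 1, p_8 = 3. Add edge {1,3}. Now deg[1]=0, deg[3]=1.
Final: two remaining deg-1 vertices are 3, 10. Add edge {3,10}.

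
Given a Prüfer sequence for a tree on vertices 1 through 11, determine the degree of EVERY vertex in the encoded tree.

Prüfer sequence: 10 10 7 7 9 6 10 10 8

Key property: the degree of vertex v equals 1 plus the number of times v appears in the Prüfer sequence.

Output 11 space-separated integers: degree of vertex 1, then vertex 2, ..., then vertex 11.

Answer: 1 1 1 1 1 2 3 2 2 5 1

Derivation:
p_1 = 10: count[10] becomes 1
p_2 = 10: count[10] becomes 2
p_3 = 7: count[7] becomes 1
p_4 = 7: count[7] becomes 2
p_5 = 9: count[9] becomes 1
p_6 = 6: count[6] becomes 1
p_7 = 10: count[10] becomes 3
p_8 = 10: count[10] becomes 4
p_9 = 8: count[8] becomes 1
Degrees (1 + count): deg[1]=1+0=1, deg[2]=1+0=1, deg[3]=1+0=1, deg[4]=1+0=1, deg[5]=1+0=1, deg[6]=1+1=2, deg[7]=1+2=3, deg[8]=1+1=2, deg[9]=1+1=2, deg[10]=1+4=5, deg[11]=1+0=1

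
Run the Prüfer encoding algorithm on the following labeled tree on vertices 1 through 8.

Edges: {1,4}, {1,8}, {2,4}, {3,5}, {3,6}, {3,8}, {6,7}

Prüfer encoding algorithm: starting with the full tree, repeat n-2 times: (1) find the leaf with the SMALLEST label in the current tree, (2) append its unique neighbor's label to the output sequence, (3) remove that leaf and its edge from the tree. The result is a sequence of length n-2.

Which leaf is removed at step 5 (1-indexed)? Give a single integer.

Step 1: current leaves = {2,5,7}. Remove leaf 2 (neighbor: 4).
Step 2: current leaves = {4,5,7}. Remove leaf 4 (neighbor: 1).
Step 3: current leaves = {1,5,7}. Remove leaf 1 (neighbor: 8).
Step 4: current leaves = {5,7,8}. Remove leaf 5 (neighbor: 3).
Step 5: current leaves = {7,8}. Remove leaf 7 (neighbor: 6).

Answer: 7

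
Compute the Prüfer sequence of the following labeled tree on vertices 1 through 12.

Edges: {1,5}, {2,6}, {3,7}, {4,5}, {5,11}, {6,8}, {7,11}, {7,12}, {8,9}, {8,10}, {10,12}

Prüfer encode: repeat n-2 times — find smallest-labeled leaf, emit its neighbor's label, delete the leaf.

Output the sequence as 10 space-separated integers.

Answer: 5 6 7 5 11 8 8 10 12 7

Derivation:
Step 1: leaves = {1,2,3,4,9}. Remove smallest leaf 1, emit neighbor 5.
Step 2: leaves = {2,3,4,9}. Remove smallest leaf 2, emit neighbor 6.
Step 3: leaves = {3,4,6,9}. Remove smallest leaf 3, emit neighbor 7.
Step 4: leaves = {4,6,9}. Remove smallest leaf 4, emit neighbor 5.
Step 5: leaves = {5,6,9}. Remove smallest leaf 5, emit neighbor 11.
Step 6: leaves = {6,9,11}. Remove smallest leaf 6, emit neighbor 8.
Step 7: leaves = {9,11}. Remove smallest leaf 9, emit neighbor 8.
Step 8: leaves = {8,11}. Remove smallest leaf 8, emit neighbor 10.
Step 9: leaves = {10,11}. Remove smallest leaf 10, emit neighbor 12.
Step 10: leaves = {11,12}. Remove smallest leaf 11, emit neighbor 7.
Done: 2 vertices remain (7, 12). Sequence = [5 6 7 5 11 8 8 10 12 7]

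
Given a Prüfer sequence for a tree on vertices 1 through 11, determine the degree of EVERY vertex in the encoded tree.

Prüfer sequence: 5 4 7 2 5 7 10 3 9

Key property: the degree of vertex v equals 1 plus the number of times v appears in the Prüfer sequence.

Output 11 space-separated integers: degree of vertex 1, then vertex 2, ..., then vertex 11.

p_1 = 5: count[5] becomes 1
p_2 = 4: count[4] becomes 1
p_3 = 7: count[7] becomes 1
p_4 = 2: count[2] becomes 1
p_5 = 5: count[5] becomes 2
p_6 = 7: count[7] becomes 2
p_7 = 10: count[10] becomes 1
p_8 = 3: count[3] becomes 1
p_9 = 9: count[9] becomes 1
Degrees (1 + count): deg[1]=1+0=1, deg[2]=1+1=2, deg[3]=1+1=2, deg[4]=1+1=2, deg[5]=1+2=3, deg[6]=1+0=1, deg[7]=1+2=3, deg[8]=1+0=1, deg[9]=1+1=2, deg[10]=1+1=2, deg[11]=1+0=1

Answer: 1 2 2 2 3 1 3 1 2 2 1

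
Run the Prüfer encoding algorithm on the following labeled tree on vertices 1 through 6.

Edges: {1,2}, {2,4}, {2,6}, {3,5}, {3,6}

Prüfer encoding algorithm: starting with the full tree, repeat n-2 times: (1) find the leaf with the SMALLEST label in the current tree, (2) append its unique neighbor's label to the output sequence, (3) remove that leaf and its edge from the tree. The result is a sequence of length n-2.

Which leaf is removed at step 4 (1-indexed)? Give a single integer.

Answer: 5

Derivation:
Step 1: current leaves = {1,4,5}. Remove leaf 1 (neighbor: 2).
Step 2: current leaves = {4,5}. Remove leaf 4 (neighbor: 2).
Step 3: current leaves = {2,5}. Remove leaf 2 (neighbor: 6).
Step 4: current leaves = {5,6}. Remove leaf 5 (neighbor: 3).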